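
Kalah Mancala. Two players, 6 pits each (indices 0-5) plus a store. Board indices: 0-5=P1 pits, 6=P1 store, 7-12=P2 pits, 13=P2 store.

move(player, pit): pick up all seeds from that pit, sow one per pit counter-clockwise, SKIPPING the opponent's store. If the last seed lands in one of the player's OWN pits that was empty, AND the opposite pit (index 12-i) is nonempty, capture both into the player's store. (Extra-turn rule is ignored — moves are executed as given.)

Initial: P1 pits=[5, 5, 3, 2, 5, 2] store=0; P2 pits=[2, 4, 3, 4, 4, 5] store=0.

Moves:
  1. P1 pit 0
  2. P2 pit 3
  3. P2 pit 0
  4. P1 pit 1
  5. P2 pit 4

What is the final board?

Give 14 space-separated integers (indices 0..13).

Answer: 2 1 6 4 7 4 1 1 5 4 0 0 7 2

Derivation:
Move 1: P1 pit0 -> P1=[0,6,4,3,6,3](0) P2=[2,4,3,4,4,5](0)
Move 2: P2 pit3 -> P1=[1,6,4,3,6,3](0) P2=[2,4,3,0,5,6](1)
Move 3: P2 pit0 -> P1=[1,6,4,3,6,3](0) P2=[0,5,4,0,5,6](1)
Move 4: P1 pit1 -> P1=[1,0,5,4,7,4](1) P2=[1,5,4,0,5,6](1)
Move 5: P2 pit4 -> P1=[2,1,6,4,7,4](1) P2=[1,5,4,0,0,7](2)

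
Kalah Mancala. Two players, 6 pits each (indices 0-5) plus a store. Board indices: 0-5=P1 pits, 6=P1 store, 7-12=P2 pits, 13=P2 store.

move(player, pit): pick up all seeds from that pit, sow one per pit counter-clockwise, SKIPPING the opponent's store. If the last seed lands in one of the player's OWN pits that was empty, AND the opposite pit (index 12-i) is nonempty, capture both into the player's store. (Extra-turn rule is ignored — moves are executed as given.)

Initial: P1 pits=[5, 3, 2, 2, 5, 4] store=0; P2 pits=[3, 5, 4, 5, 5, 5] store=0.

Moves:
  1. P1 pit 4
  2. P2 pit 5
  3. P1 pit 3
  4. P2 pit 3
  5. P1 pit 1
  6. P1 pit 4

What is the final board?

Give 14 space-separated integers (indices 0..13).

Move 1: P1 pit4 -> P1=[5,3,2,2,0,5](1) P2=[4,6,5,5,5,5](0)
Move 2: P2 pit5 -> P1=[6,4,3,3,0,5](1) P2=[4,6,5,5,5,0](1)
Move 3: P1 pit3 -> P1=[6,4,3,0,1,6](2) P2=[4,6,5,5,5,0](1)
Move 4: P2 pit3 -> P1=[7,5,3,0,1,6](2) P2=[4,6,5,0,6,1](2)
Move 5: P1 pit1 -> P1=[7,0,4,1,2,7](3) P2=[4,6,5,0,6,1](2)
Move 6: P1 pit4 -> P1=[7,0,4,1,0,8](4) P2=[4,6,5,0,6,1](2)

Answer: 7 0 4 1 0 8 4 4 6 5 0 6 1 2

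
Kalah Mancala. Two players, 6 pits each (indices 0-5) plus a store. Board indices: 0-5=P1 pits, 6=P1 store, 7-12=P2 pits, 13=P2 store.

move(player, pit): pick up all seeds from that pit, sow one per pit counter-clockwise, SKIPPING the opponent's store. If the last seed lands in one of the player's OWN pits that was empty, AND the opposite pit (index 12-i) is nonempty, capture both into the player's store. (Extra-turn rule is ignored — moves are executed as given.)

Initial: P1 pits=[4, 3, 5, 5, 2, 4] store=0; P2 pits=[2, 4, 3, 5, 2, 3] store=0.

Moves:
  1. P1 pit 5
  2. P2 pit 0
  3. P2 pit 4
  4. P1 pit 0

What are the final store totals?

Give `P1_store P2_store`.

Move 1: P1 pit5 -> P1=[4,3,5,5,2,0](1) P2=[3,5,4,5,2,3](0)
Move 2: P2 pit0 -> P1=[4,3,5,5,2,0](1) P2=[0,6,5,6,2,3](0)
Move 3: P2 pit4 -> P1=[4,3,5,5,2,0](1) P2=[0,6,5,6,0,4](1)
Move 4: P1 pit0 -> P1=[0,4,6,6,3,0](1) P2=[0,6,5,6,0,4](1)

Answer: 1 1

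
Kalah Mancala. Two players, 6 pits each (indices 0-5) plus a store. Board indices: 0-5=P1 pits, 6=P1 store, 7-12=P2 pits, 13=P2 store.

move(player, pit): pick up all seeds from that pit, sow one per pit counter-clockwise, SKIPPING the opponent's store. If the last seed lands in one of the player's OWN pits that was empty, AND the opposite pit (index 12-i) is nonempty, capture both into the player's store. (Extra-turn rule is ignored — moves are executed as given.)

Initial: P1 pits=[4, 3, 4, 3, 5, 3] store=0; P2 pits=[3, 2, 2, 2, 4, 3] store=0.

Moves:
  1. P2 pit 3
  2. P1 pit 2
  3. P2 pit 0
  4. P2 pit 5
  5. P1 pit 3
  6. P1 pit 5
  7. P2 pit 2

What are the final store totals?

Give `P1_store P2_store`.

Answer: 3 2

Derivation:
Move 1: P2 pit3 -> P1=[4,3,4,3,5,3](0) P2=[3,2,2,0,5,4](0)
Move 2: P1 pit2 -> P1=[4,3,0,4,6,4](1) P2=[3,2,2,0,5,4](0)
Move 3: P2 pit0 -> P1=[4,3,0,4,6,4](1) P2=[0,3,3,1,5,4](0)
Move 4: P2 pit5 -> P1=[5,4,1,4,6,4](1) P2=[0,3,3,1,5,0](1)
Move 5: P1 pit3 -> P1=[5,4,1,0,7,5](2) P2=[1,3,3,1,5,0](1)
Move 6: P1 pit5 -> P1=[5,4,1,0,7,0](3) P2=[2,4,4,2,5,0](1)
Move 7: P2 pit2 -> P1=[5,4,1,0,7,0](3) P2=[2,4,0,3,6,1](2)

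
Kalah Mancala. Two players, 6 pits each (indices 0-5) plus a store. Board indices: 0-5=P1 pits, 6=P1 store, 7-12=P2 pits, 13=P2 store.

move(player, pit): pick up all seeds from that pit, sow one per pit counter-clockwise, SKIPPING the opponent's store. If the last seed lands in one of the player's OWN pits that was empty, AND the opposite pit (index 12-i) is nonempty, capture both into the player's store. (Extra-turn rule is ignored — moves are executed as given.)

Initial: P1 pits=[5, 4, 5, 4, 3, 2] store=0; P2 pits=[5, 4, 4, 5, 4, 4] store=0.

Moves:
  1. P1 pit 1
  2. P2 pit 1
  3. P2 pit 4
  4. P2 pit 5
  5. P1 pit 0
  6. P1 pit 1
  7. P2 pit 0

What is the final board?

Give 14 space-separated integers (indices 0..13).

Answer: 0 0 10 8 7 4 1 0 1 6 7 1 1 3

Derivation:
Move 1: P1 pit1 -> P1=[5,0,6,5,4,3](0) P2=[5,4,4,5,4,4](0)
Move 2: P2 pit1 -> P1=[5,0,6,5,4,3](0) P2=[5,0,5,6,5,5](0)
Move 3: P2 pit4 -> P1=[6,1,7,5,4,3](0) P2=[5,0,5,6,0,6](1)
Move 4: P2 pit5 -> P1=[7,2,8,6,5,3](0) P2=[5,0,5,6,0,0](2)
Move 5: P1 pit0 -> P1=[0,3,9,7,6,4](1) P2=[6,0,5,6,0,0](2)
Move 6: P1 pit1 -> P1=[0,0,10,8,7,4](1) P2=[6,0,5,6,0,0](2)
Move 7: P2 pit0 -> P1=[0,0,10,8,7,4](1) P2=[0,1,6,7,1,1](3)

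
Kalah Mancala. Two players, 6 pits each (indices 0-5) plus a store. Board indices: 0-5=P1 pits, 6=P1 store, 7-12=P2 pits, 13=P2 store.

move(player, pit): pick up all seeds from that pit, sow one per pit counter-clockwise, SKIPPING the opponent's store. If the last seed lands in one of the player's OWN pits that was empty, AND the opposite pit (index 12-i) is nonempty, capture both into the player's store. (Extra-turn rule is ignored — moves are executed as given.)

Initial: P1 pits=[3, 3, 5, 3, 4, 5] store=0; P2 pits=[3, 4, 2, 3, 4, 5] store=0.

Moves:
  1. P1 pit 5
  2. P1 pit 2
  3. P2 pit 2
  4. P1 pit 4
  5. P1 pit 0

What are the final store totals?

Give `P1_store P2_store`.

Answer: 3 0

Derivation:
Move 1: P1 pit5 -> P1=[3,3,5,3,4,0](1) P2=[4,5,3,4,4,5](0)
Move 2: P1 pit2 -> P1=[3,3,0,4,5,1](2) P2=[5,5,3,4,4,5](0)
Move 3: P2 pit2 -> P1=[3,3,0,4,5,1](2) P2=[5,5,0,5,5,6](0)
Move 4: P1 pit4 -> P1=[3,3,0,4,0,2](3) P2=[6,6,1,5,5,6](0)
Move 5: P1 pit0 -> P1=[0,4,1,5,0,2](3) P2=[6,6,1,5,5,6](0)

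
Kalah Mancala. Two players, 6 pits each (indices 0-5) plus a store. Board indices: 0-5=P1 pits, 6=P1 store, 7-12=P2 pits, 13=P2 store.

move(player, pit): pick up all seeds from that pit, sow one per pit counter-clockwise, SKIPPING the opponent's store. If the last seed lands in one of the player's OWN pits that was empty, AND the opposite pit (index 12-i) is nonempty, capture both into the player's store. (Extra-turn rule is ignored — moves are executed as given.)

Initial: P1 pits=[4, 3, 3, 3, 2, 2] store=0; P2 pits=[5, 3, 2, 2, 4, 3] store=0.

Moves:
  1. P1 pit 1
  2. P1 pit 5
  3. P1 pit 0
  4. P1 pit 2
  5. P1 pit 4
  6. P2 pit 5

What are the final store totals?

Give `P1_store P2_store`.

Move 1: P1 pit1 -> P1=[4,0,4,4,3,2](0) P2=[5,3,2,2,4,3](0)
Move 2: P1 pit5 -> P1=[4,0,4,4,3,0](1) P2=[6,3,2,2,4,3](0)
Move 3: P1 pit0 -> P1=[0,1,5,5,4,0](1) P2=[6,3,2,2,4,3](0)
Move 4: P1 pit2 -> P1=[0,1,0,6,5,1](2) P2=[7,3,2,2,4,3](0)
Move 5: P1 pit4 -> P1=[0,1,0,6,0,2](3) P2=[8,4,3,2,4,3](0)
Move 6: P2 pit5 -> P1=[1,2,0,6,0,2](3) P2=[8,4,3,2,4,0](1)

Answer: 3 1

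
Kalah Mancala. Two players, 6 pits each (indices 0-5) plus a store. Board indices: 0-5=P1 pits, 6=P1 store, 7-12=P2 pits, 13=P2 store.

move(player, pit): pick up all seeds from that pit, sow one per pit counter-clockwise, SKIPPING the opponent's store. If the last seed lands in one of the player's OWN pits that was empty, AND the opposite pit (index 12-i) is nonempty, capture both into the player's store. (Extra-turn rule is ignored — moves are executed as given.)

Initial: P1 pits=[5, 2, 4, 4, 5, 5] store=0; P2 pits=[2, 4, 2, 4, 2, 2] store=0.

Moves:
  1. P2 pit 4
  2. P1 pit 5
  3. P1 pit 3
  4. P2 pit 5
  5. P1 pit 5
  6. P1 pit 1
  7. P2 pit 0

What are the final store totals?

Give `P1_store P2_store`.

Answer: 3 2

Derivation:
Move 1: P2 pit4 -> P1=[5,2,4,4,5,5](0) P2=[2,4,2,4,0,3](1)
Move 2: P1 pit5 -> P1=[5,2,4,4,5,0](1) P2=[3,5,3,5,0,3](1)
Move 3: P1 pit3 -> P1=[5,2,4,0,6,1](2) P2=[4,5,3,5,0,3](1)
Move 4: P2 pit5 -> P1=[6,3,4,0,6,1](2) P2=[4,5,3,5,0,0](2)
Move 5: P1 pit5 -> P1=[6,3,4,0,6,0](3) P2=[4,5,3,5,0,0](2)
Move 6: P1 pit1 -> P1=[6,0,5,1,7,0](3) P2=[4,5,3,5,0,0](2)
Move 7: P2 pit0 -> P1=[6,0,5,1,7,0](3) P2=[0,6,4,6,1,0](2)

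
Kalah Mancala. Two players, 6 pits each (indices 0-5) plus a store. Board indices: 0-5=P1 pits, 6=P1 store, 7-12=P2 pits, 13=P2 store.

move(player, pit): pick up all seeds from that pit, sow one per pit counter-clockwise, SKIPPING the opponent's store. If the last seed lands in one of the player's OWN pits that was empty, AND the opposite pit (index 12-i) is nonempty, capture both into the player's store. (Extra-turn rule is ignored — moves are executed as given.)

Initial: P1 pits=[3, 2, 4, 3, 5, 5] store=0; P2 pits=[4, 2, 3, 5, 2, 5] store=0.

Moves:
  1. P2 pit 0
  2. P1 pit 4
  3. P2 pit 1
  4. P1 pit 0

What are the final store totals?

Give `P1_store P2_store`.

Answer: 1 0

Derivation:
Move 1: P2 pit0 -> P1=[3,2,4,3,5,5](0) P2=[0,3,4,6,3,5](0)
Move 2: P1 pit4 -> P1=[3,2,4,3,0,6](1) P2=[1,4,5,6,3,5](0)
Move 3: P2 pit1 -> P1=[3,2,4,3,0,6](1) P2=[1,0,6,7,4,6](0)
Move 4: P1 pit0 -> P1=[0,3,5,4,0,6](1) P2=[1,0,6,7,4,6](0)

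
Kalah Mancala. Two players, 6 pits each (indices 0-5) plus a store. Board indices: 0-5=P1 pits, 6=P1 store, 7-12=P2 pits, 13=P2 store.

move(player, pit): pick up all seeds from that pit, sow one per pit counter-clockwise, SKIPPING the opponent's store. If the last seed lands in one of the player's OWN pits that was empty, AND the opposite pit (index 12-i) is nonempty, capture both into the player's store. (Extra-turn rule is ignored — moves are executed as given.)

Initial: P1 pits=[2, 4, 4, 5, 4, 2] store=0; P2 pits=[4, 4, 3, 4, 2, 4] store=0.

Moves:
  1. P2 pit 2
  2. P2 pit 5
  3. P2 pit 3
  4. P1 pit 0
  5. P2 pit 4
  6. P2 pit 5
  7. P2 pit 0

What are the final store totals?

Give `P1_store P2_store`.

Move 1: P2 pit2 -> P1=[2,4,4,5,4,2](0) P2=[4,4,0,5,3,5](0)
Move 2: P2 pit5 -> P1=[3,5,5,6,4,2](0) P2=[4,4,0,5,3,0](1)
Move 3: P2 pit3 -> P1=[4,6,5,6,4,2](0) P2=[4,4,0,0,4,1](2)
Move 4: P1 pit0 -> P1=[0,7,6,7,5,2](0) P2=[4,4,0,0,4,1](2)
Move 5: P2 pit4 -> P1=[1,8,6,7,5,2](0) P2=[4,4,0,0,0,2](3)
Move 6: P2 pit5 -> P1=[2,8,6,7,5,2](0) P2=[4,4,0,0,0,0](4)
Move 7: P2 pit0 -> P1=[2,0,6,7,5,2](0) P2=[0,5,1,1,0,0](13)

Answer: 0 13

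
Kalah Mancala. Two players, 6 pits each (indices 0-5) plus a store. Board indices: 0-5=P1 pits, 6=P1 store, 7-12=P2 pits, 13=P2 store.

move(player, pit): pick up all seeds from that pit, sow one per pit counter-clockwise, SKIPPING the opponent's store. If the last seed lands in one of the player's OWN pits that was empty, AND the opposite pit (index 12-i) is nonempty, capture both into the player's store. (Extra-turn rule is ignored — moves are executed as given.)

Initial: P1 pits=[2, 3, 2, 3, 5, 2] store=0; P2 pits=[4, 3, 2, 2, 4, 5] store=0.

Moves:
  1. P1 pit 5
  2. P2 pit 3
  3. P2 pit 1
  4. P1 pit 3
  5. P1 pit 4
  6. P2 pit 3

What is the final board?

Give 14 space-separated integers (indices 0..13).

Move 1: P1 pit5 -> P1=[2,3,2,3,5,0](1) P2=[5,3,2,2,4,5](0)
Move 2: P2 pit3 -> P1=[2,3,2,3,5,0](1) P2=[5,3,2,0,5,6](0)
Move 3: P2 pit1 -> P1=[2,3,2,3,5,0](1) P2=[5,0,3,1,6,6](0)
Move 4: P1 pit3 -> P1=[2,3,2,0,6,1](2) P2=[5,0,3,1,6,6](0)
Move 5: P1 pit4 -> P1=[2,3,2,0,0,2](3) P2=[6,1,4,2,6,6](0)
Move 6: P2 pit3 -> P1=[2,3,2,0,0,2](3) P2=[6,1,4,0,7,7](0)

Answer: 2 3 2 0 0 2 3 6 1 4 0 7 7 0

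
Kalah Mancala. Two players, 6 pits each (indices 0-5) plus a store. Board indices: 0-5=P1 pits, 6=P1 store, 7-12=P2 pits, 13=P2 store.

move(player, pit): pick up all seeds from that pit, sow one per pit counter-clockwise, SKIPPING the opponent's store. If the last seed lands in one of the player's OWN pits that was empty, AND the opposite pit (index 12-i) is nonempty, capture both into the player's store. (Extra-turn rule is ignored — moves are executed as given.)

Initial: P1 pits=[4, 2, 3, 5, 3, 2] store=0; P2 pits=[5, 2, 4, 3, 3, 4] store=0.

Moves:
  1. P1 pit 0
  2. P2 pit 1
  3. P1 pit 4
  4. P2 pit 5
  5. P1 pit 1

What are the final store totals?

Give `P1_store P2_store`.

Answer: 1 1

Derivation:
Move 1: P1 pit0 -> P1=[0,3,4,6,4,2](0) P2=[5,2,4,3,3,4](0)
Move 2: P2 pit1 -> P1=[0,3,4,6,4,2](0) P2=[5,0,5,4,3,4](0)
Move 3: P1 pit4 -> P1=[0,3,4,6,0,3](1) P2=[6,1,5,4,3,4](0)
Move 4: P2 pit5 -> P1=[1,4,5,6,0,3](1) P2=[6,1,5,4,3,0](1)
Move 5: P1 pit1 -> P1=[1,0,6,7,1,4](1) P2=[6,1,5,4,3,0](1)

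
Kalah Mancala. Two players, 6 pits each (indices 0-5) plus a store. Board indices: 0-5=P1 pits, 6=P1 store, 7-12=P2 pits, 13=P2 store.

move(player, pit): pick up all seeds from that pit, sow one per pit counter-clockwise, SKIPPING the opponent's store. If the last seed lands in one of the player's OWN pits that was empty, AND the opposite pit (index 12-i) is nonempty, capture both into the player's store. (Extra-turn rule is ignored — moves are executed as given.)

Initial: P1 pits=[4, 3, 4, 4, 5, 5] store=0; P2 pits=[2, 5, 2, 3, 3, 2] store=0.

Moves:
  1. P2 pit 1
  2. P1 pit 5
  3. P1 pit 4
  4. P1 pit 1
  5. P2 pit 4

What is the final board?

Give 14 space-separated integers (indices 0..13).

Answer: 5 1 5 5 0 1 5 4 0 5 5 0 4 2

Derivation:
Move 1: P2 pit1 -> P1=[4,3,4,4,5,5](0) P2=[2,0,3,4,4,3](1)
Move 2: P1 pit5 -> P1=[4,3,4,4,5,0](1) P2=[3,1,4,5,4,3](1)
Move 3: P1 pit4 -> P1=[4,3,4,4,0,1](2) P2=[4,2,5,5,4,3](1)
Move 4: P1 pit1 -> P1=[4,0,5,5,0,1](5) P2=[4,0,5,5,4,3](1)
Move 5: P2 pit4 -> P1=[5,1,5,5,0,1](5) P2=[4,0,5,5,0,4](2)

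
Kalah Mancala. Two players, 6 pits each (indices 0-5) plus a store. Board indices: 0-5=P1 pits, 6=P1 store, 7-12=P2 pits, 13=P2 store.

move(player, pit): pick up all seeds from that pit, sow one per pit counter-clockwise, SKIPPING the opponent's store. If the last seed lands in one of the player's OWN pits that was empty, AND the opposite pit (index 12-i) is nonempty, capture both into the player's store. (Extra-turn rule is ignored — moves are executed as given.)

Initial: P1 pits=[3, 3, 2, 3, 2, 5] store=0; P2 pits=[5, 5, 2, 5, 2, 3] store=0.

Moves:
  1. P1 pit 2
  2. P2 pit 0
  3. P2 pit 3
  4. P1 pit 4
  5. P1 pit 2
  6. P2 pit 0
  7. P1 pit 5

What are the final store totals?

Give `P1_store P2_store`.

Move 1: P1 pit2 -> P1=[3,3,0,4,3,5](0) P2=[5,5,2,5,2,3](0)
Move 2: P2 pit0 -> P1=[3,3,0,4,3,5](0) P2=[0,6,3,6,3,4](0)
Move 3: P2 pit3 -> P1=[4,4,1,4,3,5](0) P2=[0,6,3,0,4,5](1)
Move 4: P1 pit4 -> P1=[4,4,1,4,0,6](1) P2=[1,6,3,0,4,5](1)
Move 5: P1 pit2 -> P1=[4,4,0,5,0,6](1) P2=[1,6,3,0,4,5](1)
Move 6: P2 pit0 -> P1=[4,4,0,5,0,6](1) P2=[0,7,3,0,4,5](1)
Move 7: P1 pit5 -> P1=[4,4,0,5,0,0](2) P2=[1,8,4,1,5,5](1)

Answer: 2 1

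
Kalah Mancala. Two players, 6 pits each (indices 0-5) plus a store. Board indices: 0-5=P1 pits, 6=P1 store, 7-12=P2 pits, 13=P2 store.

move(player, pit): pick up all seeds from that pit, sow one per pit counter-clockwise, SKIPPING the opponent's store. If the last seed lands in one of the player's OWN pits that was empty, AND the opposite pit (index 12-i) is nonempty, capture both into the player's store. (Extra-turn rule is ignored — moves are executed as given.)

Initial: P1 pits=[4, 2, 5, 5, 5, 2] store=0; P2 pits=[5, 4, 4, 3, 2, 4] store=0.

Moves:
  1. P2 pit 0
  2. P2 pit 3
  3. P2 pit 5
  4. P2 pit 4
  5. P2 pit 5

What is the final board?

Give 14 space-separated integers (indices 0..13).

Answer: 7 4 6 6 6 2 0 0 5 5 0 0 0 4

Derivation:
Move 1: P2 pit0 -> P1=[4,2,5,5,5,2](0) P2=[0,5,5,4,3,5](0)
Move 2: P2 pit3 -> P1=[5,2,5,5,5,2](0) P2=[0,5,5,0,4,6](1)
Move 3: P2 pit5 -> P1=[6,3,6,6,6,2](0) P2=[0,5,5,0,4,0](2)
Move 4: P2 pit4 -> P1=[7,4,6,6,6,2](0) P2=[0,5,5,0,0,1](3)
Move 5: P2 pit5 -> P1=[7,4,6,6,6,2](0) P2=[0,5,5,0,0,0](4)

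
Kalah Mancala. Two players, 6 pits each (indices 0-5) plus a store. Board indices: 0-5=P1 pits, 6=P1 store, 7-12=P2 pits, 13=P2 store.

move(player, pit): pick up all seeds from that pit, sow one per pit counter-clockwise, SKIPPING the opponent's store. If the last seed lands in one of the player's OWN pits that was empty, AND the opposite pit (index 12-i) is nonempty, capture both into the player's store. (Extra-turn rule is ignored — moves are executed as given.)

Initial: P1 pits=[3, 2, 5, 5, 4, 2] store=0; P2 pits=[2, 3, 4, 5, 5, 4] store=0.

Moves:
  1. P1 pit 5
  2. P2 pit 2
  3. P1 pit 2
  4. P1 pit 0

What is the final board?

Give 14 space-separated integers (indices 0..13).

Answer: 0 3 1 7 5 1 2 4 3 0 6 6 5 1

Derivation:
Move 1: P1 pit5 -> P1=[3,2,5,5,4,0](1) P2=[3,3,4,5,5,4](0)
Move 2: P2 pit2 -> P1=[3,2,5,5,4,0](1) P2=[3,3,0,6,6,5](1)
Move 3: P1 pit2 -> P1=[3,2,0,6,5,1](2) P2=[4,3,0,6,6,5](1)
Move 4: P1 pit0 -> P1=[0,3,1,7,5,1](2) P2=[4,3,0,6,6,5](1)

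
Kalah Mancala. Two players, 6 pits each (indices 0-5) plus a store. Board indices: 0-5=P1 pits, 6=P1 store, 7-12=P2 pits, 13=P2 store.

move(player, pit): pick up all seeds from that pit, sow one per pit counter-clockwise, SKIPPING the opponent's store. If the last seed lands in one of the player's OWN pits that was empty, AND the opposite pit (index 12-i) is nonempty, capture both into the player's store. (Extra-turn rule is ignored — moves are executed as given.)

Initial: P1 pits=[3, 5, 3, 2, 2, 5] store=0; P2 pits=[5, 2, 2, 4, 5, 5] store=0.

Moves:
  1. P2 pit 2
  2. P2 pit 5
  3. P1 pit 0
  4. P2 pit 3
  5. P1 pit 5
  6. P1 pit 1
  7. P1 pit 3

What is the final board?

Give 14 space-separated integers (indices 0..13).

Answer: 1 0 6 0 5 2 3 8 5 2 1 7 1 2

Derivation:
Move 1: P2 pit2 -> P1=[3,5,3,2,2,5](0) P2=[5,2,0,5,6,5](0)
Move 2: P2 pit5 -> P1=[4,6,4,3,2,5](0) P2=[5,2,0,5,6,0](1)
Move 3: P1 pit0 -> P1=[0,7,5,4,3,5](0) P2=[5,2,0,5,6,0](1)
Move 4: P2 pit3 -> P1=[1,8,5,4,3,5](0) P2=[5,2,0,0,7,1](2)
Move 5: P1 pit5 -> P1=[1,8,5,4,3,0](1) P2=[6,3,1,1,7,1](2)
Move 6: P1 pit1 -> P1=[1,0,6,5,4,1](2) P2=[7,4,2,1,7,1](2)
Move 7: P1 pit3 -> P1=[1,0,6,0,5,2](3) P2=[8,5,2,1,7,1](2)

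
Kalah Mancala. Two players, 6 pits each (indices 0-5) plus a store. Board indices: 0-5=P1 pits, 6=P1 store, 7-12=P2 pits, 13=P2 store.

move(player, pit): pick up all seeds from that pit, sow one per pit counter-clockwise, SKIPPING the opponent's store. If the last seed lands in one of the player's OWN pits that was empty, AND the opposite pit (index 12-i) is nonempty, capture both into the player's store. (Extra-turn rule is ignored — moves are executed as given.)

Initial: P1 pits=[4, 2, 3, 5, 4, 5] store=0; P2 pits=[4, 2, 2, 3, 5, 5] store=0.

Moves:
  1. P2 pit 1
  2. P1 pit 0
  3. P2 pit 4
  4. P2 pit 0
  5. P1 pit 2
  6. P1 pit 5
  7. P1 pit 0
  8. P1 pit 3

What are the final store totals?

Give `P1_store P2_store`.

Move 1: P2 pit1 -> P1=[4,2,3,5,4,5](0) P2=[4,0,3,4,5,5](0)
Move 2: P1 pit0 -> P1=[0,3,4,6,5,5](0) P2=[4,0,3,4,5,5](0)
Move 3: P2 pit4 -> P1=[1,4,5,6,5,5](0) P2=[4,0,3,4,0,6](1)
Move 4: P2 pit0 -> P1=[1,0,5,6,5,5](0) P2=[0,1,4,5,0,6](6)
Move 5: P1 pit2 -> P1=[1,0,0,7,6,6](1) P2=[1,1,4,5,0,6](6)
Move 6: P1 pit5 -> P1=[1,0,0,7,6,0](2) P2=[2,2,5,6,1,6](6)
Move 7: P1 pit0 -> P1=[0,0,0,7,6,0](4) P2=[2,2,5,6,0,6](6)
Move 8: P1 pit3 -> P1=[0,0,0,0,7,1](5) P2=[3,3,6,7,0,6](6)

Answer: 5 6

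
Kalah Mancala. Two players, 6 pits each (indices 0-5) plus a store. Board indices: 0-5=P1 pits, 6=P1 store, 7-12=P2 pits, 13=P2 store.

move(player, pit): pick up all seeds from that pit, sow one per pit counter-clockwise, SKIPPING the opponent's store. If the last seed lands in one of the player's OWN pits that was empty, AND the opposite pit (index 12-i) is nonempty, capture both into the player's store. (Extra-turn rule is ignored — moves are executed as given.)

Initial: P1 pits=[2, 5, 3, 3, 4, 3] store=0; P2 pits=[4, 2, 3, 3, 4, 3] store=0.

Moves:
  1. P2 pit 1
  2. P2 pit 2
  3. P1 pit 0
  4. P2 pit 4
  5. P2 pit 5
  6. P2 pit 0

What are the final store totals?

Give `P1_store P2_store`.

Answer: 0 12

Derivation:
Move 1: P2 pit1 -> P1=[2,5,3,3,4,3](0) P2=[4,0,4,4,4,3](0)
Move 2: P2 pit2 -> P1=[2,5,3,3,4,3](0) P2=[4,0,0,5,5,4](1)
Move 3: P1 pit0 -> P1=[0,6,4,3,4,3](0) P2=[4,0,0,5,5,4](1)
Move 4: P2 pit4 -> P1=[1,7,5,3,4,3](0) P2=[4,0,0,5,0,5](2)
Move 5: P2 pit5 -> P1=[2,8,6,4,4,3](0) P2=[4,0,0,5,0,0](3)
Move 6: P2 pit0 -> P1=[2,0,6,4,4,3](0) P2=[0,1,1,6,0,0](12)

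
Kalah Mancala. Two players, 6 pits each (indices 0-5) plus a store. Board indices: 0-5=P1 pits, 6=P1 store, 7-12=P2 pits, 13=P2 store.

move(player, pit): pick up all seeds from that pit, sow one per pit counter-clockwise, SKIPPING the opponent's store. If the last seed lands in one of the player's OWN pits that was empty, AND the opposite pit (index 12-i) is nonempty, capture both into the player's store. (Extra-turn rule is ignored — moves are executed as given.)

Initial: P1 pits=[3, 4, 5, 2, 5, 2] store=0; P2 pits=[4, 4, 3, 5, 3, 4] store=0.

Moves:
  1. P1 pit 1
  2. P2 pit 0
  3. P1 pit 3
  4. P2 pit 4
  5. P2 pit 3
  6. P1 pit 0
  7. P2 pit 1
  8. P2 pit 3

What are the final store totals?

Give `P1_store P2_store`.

Move 1: P1 pit1 -> P1=[3,0,6,3,6,3](0) P2=[4,4,3,5,3,4](0)
Move 2: P2 pit0 -> P1=[3,0,6,3,6,3](0) P2=[0,5,4,6,4,4](0)
Move 3: P1 pit3 -> P1=[3,0,6,0,7,4](1) P2=[0,5,4,6,4,4](0)
Move 4: P2 pit4 -> P1=[4,1,6,0,7,4](1) P2=[0,5,4,6,0,5](1)
Move 5: P2 pit3 -> P1=[5,2,7,0,7,4](1) P2=[0,5,4,0,1,6](2)
Move 6: P1 pit0 -> P1=[0,3,8,1,8,5](1) P2=[0,5,4,0,1,6](2)
Move 7: P2 pit1 -> P1=[0,3,8,1,8,5](1) P2=[0,0,5,1,2,7](3)
Move 8: P2 pit3 -> P1=[0,3,8,1,8,5](1) P2=[0,0,5,0,3,7](3)

Answer: 1 3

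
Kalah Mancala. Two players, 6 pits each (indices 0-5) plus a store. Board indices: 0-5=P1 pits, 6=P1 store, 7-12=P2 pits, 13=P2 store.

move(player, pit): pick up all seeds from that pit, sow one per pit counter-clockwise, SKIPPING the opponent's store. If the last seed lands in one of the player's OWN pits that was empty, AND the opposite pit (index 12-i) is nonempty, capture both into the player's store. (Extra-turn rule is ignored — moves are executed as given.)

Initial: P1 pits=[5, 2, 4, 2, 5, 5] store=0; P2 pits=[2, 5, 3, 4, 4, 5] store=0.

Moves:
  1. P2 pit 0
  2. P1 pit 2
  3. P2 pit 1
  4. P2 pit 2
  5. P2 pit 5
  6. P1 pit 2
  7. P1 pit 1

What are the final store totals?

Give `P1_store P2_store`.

Move 1: P2 pit0 -> P1=[5,2,4,2,5,5](0) P2=[0,6,4,4,4,5](0)
Move 2: P1 pit2 -> P1=[5,2,0,3,6,6](1) P2=[0,6,4,4,4,5](0)
Move 3: P2 pit1 -> P1=[6,2,0,3,6,6](1) P2=[0,0,5,5,5,6](1)
Move 4: P2 pit2 -> P1=[7,2,0,3,6,6](1) P2=[0,0,0,6,6,7](2)
Move 5: P2 pit5 -> P1=[8,3,1,4,7,7](1) P2=[0,0,0,6,6,0](3)
Move 6: P1 pit2 -> P1=[8,3,0,5,7,7](1) P2=[0,0,0,6,6,0](3)
Move 7: P1 pit1 -> P1=[8,0,1,6,8,7](1) P2=[0,0,0,6,6,0](3)

Answer: 1 3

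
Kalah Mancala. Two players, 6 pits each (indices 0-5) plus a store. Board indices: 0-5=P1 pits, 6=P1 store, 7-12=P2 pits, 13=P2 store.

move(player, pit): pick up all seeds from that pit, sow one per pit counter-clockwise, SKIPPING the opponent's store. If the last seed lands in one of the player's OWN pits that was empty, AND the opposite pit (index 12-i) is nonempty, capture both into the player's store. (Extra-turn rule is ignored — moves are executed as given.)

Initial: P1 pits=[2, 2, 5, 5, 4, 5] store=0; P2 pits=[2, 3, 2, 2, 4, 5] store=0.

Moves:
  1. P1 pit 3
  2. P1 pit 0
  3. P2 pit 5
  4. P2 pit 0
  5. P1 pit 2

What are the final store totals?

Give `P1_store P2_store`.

Move 1: P1 pit3 -> P1=[2,2,5,0,5,6](1) P2=[3,4,2,2,4,5](0)
Move 2: P1 pit0 -> P1=[0,3,6,0,5,6](1) P2=[3,4,2,2,4,5](0)
Move 3: P2 pit5 -> P1=[1,4,7,1,5,6](1) P2=[3,4,2,2,4,0](1)
Move 4: P2 pit0 -> P1=[1,4,7,1,5,6](1) P2=[0,5,3,3,4,0](1)
Move 5: P1 pit2 -> P1=[1,4,0,2,6,7](2) P2=[1,6,4,3,4,0](1)

Answer: 2 1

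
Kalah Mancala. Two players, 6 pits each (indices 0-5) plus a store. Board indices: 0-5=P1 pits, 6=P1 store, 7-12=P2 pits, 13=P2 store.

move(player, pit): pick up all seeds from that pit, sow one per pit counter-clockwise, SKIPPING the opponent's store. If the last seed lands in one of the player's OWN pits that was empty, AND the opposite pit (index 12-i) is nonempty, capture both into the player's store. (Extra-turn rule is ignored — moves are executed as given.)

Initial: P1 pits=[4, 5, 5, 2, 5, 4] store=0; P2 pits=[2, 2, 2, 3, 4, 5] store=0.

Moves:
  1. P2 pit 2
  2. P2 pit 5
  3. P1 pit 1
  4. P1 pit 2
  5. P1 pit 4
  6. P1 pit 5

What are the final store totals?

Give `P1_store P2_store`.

Answer: 4 1

Derivation:
Move 1: P2 pit2 -> P1=[4,5,5,2,5,4](0) P2=[2,2,0,4,5,5](0)
Move 2: P2 pit5 -> P1=[5,6,6,3,5,4](0) P2=[2,2,0,4,5,0](1)
Move 3: P1 pit1 -> P1=[5,0,7,4,6,5](1) P2=[3,2,0,4,5,0](1)
Move 4: P1 pit2 -> P1=[5,0,0,5,7,6](2) P2=[4,3,1,4,5,0](1)
Move 5: P1 pit4 -> P1=[5,0,0,5,0,7](3) P2=[5,4,2,5,6,0](1)
Move 6: P1 pit5 -> P1=[5,0,0,5,0,0](4) P2=[6,5,3,6,7,1](1)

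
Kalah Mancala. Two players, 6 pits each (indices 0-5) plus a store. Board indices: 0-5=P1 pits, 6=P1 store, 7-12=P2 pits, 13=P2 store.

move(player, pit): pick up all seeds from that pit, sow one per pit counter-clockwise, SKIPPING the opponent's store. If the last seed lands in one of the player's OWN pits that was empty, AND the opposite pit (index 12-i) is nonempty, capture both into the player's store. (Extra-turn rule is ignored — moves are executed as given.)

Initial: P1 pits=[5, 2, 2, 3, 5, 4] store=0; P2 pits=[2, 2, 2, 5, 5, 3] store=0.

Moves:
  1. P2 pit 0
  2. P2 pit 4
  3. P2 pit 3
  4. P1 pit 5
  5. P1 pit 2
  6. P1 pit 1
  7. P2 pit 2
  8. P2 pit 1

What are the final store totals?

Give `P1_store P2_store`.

Move 1: P2 pit0 -> P1=[5,2,2,3,5,4](0) P2=[0,3,3,5,5,3](0)
Move 2: P2 pit4 -> P1=[6,3,3,3,5,4](0) P2=[0,3,3,5,0,4](1)
Move 3: P2 pit3 -> P1=[7,4,3,3,5,4](0) P2=[0,3,3,0,1,5](2)
Move 4: P1 pit5 -> P1=[7,4,3,3,5,0](1) P2=[1,4,4,0,1,5](2)
Move 5: P1 pit2 -> P1=[7,4,0,4,6,0](3) P2=[0,4,4,0,1,5](2)
Move 6: P1 pit1 -> P1=[7,0,1,5,7,1](3) P2=[0,4,4,0,1,5](2)
Move 7: P2 pit2 -> P1=[7,0,1,5,7,1](3) P2=[0,4,0,1,2,6](3)
Move 8: P2 pit1 -> P1=[7,0,1,5,7,1](3) P2=[0,0,1,2,3,7](3)

Answer: 3 3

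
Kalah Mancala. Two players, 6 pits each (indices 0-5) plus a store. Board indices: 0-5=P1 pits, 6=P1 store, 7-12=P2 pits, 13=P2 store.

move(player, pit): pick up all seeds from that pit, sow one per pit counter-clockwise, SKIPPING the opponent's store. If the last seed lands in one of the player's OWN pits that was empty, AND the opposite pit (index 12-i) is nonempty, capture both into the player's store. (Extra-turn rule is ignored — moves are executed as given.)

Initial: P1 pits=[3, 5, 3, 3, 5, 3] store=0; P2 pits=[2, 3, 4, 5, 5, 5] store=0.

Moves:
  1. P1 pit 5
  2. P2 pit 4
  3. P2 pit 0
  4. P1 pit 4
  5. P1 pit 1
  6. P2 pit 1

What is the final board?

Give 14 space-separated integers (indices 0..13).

Answer: 5 0 5 4 1 2 3 2 0 7 7 1 7 2

Derivation:
Move 1: P1 pit5 -> P1=[3,5,3,3,5,0](1) P2=[3,4,4,5,5,5](0)
Move 2: P2 pit4 -> P1=[4,6,4,3,5,0](1) P2=[3,4,4,5,0,6](1)
Move 3: P2 pit0 -> P1=[4,6,4,3,5,0](1) P2=[0,5,5,6,0,6](1)
Move 4: P1 pit4 -> P1=[4,6,4,3,0,1](2) P2=[1,6,6,6,0,6](1)
Move 5: P1 pit1 -> P1=[4,0,5,4,1,2](3) P2=[2,6,6,6,0,6](1)
Move 6: P2 pit1 -> P1=[5,0,5,4,1,2](3) P2=[2,0,7,7,1,7](2)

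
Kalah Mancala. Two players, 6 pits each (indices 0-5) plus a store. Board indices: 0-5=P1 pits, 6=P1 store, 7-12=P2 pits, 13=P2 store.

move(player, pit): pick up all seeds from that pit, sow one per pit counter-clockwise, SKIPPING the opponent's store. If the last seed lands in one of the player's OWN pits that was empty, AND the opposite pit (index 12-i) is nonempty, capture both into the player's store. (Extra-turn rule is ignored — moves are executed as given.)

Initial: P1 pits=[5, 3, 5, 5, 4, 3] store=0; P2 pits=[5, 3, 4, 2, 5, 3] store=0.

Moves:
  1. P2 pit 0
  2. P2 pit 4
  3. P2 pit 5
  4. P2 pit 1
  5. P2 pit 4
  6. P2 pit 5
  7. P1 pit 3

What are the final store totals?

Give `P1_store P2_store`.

Move 1: P2 pit0 -> P1=[5,3,5,5,4,3](0) P2=[0,4,5,3,6,4](0)
Move 2: P2 pit4 -> P1=[6,4,6,6,4,3](0) P2=[0,4,5,3,0,5](1)
Move 3: P2 pit5 -> P1=[7,5,7,7,4,3](0) P2=[0,4,5,3,0,0](2)
Move 4: P2 pit1 -> P1=[0,5,7,7,4,3](0) P2=[0,0,6,4,1,0](10)
Move 5: P2 pit4 -> P1=[0,5,7,7,4,3](0) P2=[0,0,6,4,0,1](10)
Move 6: P2 pit5 -> P1=[0,5,7,7,4,3](0) P2=[0,0,6,4,0,0](11)
Move 7: P1 pit3 -> P1=[0,5,7,0,5,4](1) P2=[1,1,7,5,0,0](11)

Answer: 1 11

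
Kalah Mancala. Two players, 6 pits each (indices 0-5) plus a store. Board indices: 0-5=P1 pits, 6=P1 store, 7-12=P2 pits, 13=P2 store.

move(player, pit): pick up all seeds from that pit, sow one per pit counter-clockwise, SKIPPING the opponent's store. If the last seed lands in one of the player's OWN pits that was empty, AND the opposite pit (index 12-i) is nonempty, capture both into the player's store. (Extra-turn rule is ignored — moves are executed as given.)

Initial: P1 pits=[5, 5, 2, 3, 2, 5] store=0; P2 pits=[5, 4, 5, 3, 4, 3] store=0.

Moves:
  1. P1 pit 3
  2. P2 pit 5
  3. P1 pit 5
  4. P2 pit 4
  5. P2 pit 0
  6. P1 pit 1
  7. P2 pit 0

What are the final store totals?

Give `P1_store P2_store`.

Answer: 3 3

Derivation:
Move 1: P1 pit3 -> P1=[5,5,2,0,3,6](1) P2=[5,4,5,3,4,3](0)
Move 2: P2 pit5 -> P1=[6,6,2,0,3,6](1) P2=[5,4,5,3,4,0](1)
Move 3: P1 pit5 -> P1=[6,6,2,0,3,0](2) P2=[6,5,6,4,5,0](1)
Move 4: P2 pit4 -> P1=[7,7,3,0,3,0](2) P2=[6,5,6,4,0,1](2)
Move 5: P2 pit0 -> P1=[7,7,3,0,3,0](2) P2=[0,6,7,5,1,2](3)
Move 6: P1 pit1 -> P1=[7,0,4,1,4,1](3) P2=[1,7,7,5,1,2](3)
Move 7: P2 pit0 -> P1=[7,0,4,1,4,1](3) P2=[0,8,7,5,1,2](3)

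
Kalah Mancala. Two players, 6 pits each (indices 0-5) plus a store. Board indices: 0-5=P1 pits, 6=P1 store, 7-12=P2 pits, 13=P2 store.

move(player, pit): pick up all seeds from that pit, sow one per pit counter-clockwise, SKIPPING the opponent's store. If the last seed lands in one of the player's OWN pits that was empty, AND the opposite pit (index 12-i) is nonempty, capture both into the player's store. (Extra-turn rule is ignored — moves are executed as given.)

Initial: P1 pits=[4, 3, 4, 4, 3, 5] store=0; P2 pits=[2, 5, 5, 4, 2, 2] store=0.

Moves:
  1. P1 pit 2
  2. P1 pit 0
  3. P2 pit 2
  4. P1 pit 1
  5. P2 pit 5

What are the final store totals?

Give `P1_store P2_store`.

Answer: 1 2

Derivation:
Move 1: P1 pit2 -> P1=[4,3,0,5,4,6](1) P2=[2,5,5,4,2,2](0)
Move 2: P1 pit0 -> P1=[0,4,1,6,5,6](1) P2=[2,5,5,4,2,2](0)
Move 3: P2 pit2 -> P1=[1,4,1,6,5,6](1) P2=[2,5,0,5,3,3](1)
Move 4: P1 pit1 -> P1=[1,0,2,7,6,7](1) P2=[2,5,0,5,3,3](1)
Move 5: P2 pit5 -> P1=[2,1,2,7,6,7](1) P2=[2,5,0,5,3,0](2)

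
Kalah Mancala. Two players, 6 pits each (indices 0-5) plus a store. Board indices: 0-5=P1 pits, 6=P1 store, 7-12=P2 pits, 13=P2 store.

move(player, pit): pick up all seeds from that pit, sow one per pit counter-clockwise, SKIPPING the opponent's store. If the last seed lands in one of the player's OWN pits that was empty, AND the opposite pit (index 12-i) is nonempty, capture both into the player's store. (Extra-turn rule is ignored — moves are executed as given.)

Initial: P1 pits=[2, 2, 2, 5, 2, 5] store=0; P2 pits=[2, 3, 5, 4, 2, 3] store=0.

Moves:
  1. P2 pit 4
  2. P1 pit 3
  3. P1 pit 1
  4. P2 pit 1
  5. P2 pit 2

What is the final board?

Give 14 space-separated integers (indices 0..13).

Move 1: P2 pit4 -> P1=[2,2,2,5,2,5](0) P2=[2,3,5,4,0,4](1)
Move 2: P1 pit3 -> P1=[2,2,2,0,3,6](1) P2=[3,4,5,4,0,4](1)
Move 3: P1 pit1 -> P1=[2,0,3,0,3,6](7) P2=[3,4,0,4,0,4](1)
Move 4: P2 pit1 -> P1=[2,0,3,0,3,6](7) P2=[3,0,1,5,1,5](1)
Move 5: P2 pit2 -> P1=[2,0,3,0,3,6](7) P2=[3,0,0,6,1,5](1)

Answer: 2 0 3 0 3 6 7 3 0 0 6 1 5 1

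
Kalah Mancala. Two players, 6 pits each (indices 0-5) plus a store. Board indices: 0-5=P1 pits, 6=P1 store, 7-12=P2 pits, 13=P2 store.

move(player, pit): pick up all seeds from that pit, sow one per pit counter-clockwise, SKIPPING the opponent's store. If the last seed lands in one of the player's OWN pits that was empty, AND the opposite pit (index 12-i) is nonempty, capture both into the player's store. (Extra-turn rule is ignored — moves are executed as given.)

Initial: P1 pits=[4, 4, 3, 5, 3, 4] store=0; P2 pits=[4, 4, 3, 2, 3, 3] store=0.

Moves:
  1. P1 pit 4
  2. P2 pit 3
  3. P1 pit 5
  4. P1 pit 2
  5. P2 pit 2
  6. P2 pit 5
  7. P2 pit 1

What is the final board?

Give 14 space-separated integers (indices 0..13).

Answer: 5 5 1 7 1 0 9 0 0 1 3 6 1 3

Derivation:
Move 1: P1 pit4 -> P1=[4,4,3,5,0,5](1) P2=[5,4,3,2,3,3](0)
Move 2: P2 pit3 -> P1=[4,4,3,5,0,5](1) P2=[5,4,3,0,4,4](0)
Move 3: P1 pit5 -> P1=[4,4,3,5,0,0](2) P2=[6,5,4,1,4,4](0)
Move 4: P1 pit2 -> P1=[4,4,0,6,1,0](9) P2=[0,5,4,1,4,4](0)
Move 5: P2 pit2 -> P1=[4,4,0,6,1,0](9) P2=[0,5,0,2,5,5](1)
Move 6: P2 pit5 -> P1=[5,5,1,7,1,0](9) P2=[0,5,0,2,5,0](2)
Move 7: P2 pit1 -> P1=[5,5,1,7,1,0](9) P2=[0,0,1,3,6,1](3)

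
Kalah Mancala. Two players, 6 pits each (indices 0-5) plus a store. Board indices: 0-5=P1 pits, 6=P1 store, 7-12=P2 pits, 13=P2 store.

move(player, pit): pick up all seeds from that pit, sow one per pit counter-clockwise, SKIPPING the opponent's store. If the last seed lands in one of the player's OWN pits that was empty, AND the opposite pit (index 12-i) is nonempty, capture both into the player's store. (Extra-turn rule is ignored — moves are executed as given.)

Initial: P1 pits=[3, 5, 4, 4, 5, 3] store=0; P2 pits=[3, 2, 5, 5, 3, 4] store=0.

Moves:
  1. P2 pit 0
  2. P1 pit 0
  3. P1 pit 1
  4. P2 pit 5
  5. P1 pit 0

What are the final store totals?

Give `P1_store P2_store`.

Answer: 1 1

Derivation:
Move 1: P2 pit0 -> P1=[3,5,4,4,5,3](0) P2=[0,3,6,6,3,4](0)
Move 2: P1 pit0 -> P1=[0,6,5,5,5,3](0) P2=[0,3,6,6,3,4](0)
Move 3: P1 pit1 -> P1=[0,0,6,6,6,4](1) P2=[1,3,6,6,3,4](0)
Move 4: P2 pit5 -> P1=[1,1,7,6,6,4](1) P2=[1,3,6,6,3,0](1)
Move 5: P1 pit0 -> P1=[0,2,7,6,6,4](1) P2=[1,3,6,6,3,0](1)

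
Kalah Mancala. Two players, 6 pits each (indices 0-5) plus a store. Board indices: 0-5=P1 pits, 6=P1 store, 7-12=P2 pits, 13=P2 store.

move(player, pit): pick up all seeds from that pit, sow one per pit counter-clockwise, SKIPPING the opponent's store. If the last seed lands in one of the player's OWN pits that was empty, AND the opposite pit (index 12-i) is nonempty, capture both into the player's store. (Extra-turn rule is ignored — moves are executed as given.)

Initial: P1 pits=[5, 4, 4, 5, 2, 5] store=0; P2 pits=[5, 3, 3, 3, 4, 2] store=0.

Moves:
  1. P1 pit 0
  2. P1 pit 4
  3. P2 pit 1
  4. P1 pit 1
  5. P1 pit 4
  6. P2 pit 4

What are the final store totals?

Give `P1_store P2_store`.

Answer: 2 1

Derivation:
Move 1: P1 pit0 -> P1=[0,5,5,6,3,6](0) P2=[5,3,3,3,4,2](0)
Move 2: P1 pit4 -> P1=[0,5,5,6,0,7](1) P2=[6,3,3,3,4,2](0)
Move 3: P2 pit1 -> P1=[0,5,5,6,0,7](1) P2=[6,0,4,4,5,2](0)
Move 4: P1 pit1 -> P1=[0,0,6,7,1,8](2) P2=[6,0,4,4,5,2](0)
Move 5: P1 pit4 -> P1=[0,0,6,7,0,9](2) P2=[6,0,4,4,5,2](0)
Move 6: P2 pit4 -> P1=[1,1,7,7,0,9](2) P2=[6,0,4,4,0,3](1)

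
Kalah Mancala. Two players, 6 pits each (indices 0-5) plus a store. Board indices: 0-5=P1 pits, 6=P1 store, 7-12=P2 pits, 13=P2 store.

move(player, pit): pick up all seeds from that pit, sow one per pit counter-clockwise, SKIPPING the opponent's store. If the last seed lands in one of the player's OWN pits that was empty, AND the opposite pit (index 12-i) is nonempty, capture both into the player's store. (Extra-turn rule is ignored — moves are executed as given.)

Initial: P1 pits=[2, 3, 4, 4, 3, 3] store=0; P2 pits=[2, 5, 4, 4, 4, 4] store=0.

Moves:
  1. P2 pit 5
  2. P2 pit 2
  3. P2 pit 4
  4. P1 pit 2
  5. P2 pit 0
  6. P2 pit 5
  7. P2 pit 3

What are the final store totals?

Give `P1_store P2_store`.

Move 1: P2 pit5 -> P1=[3,4,5,4,3,3](0) P2=[2,5,4,4,4,0](1)
Move 2: P2 pit2 -> P1=[3,4,5,4,3,3](0) P2=[2,5,0,5,5,1](2)
Move 3: P2 pit4 -> P1=[4,5,6,4,3,3](0) P2=[2,5,0,5,0,2](3)
Move 4: P1 pit2 -> P1=[4,5,0,5,4,4](1) P2=[3,6,0,5,0,2](3)
Move 5: P2 pit0 -> P1=[4,5,0,5,4,4](1) P2=[0,7,1,6,0,2](3)
Move 6: P2 pit5 -> P1=[5,5,0,5,4,4](1) P2=[0,7,1,6,0,0](4)
Move 7: P2 pit3 -> P1=[6,6,1,5,4,4](1) P2=[0,7,1,0,1,1](5)

Answer: 1 5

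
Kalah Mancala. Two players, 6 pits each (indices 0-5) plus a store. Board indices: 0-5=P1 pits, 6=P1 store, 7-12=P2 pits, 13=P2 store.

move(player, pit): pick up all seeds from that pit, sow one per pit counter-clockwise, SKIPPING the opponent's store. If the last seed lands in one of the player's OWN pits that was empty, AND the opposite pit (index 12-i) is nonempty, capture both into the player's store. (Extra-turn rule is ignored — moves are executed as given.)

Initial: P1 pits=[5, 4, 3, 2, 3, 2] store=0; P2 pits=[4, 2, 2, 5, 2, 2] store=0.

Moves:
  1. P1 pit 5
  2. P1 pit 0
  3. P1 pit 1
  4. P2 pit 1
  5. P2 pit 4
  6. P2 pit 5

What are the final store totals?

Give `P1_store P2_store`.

Move 1: P1 pit5 -> P1=[5,4,3,2,3,0](1) P2=[5,2,2,5,2,2](0)
Move 2: P1 pit0 -> P1=[0,5,4,3,4,0](7) P2=[0,2,2,5,2,2](0)
Move 3: P1 pit1 -> P1=[0,0,5,4,5,1](8) P2=[0,2,2,5,2,2](0)
Move 4: P2 pit1 -> P1=[0,0,5,4,5,1](8) P2=[0,0,3,6,2,2](0)
Move 5: P2 pit4 -> P1=[0,0,5,4,5,1](8) P2=[0,0,3,6,0,3](1)
Move 6: P2 pit5 -> P1=[1,1,5,4,5,1](8) P2=[0,0,3,6,0,0](2)

Answer: 8 2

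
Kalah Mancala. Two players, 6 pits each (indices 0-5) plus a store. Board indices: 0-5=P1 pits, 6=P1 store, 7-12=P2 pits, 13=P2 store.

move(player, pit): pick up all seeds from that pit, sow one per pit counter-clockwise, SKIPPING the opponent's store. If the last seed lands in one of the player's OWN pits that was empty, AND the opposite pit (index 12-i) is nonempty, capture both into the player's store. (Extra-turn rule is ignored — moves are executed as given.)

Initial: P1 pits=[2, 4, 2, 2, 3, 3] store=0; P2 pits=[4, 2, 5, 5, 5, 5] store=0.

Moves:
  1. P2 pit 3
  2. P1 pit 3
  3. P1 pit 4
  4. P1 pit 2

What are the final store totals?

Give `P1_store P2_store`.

Move 1: P2 pit3 -> P1=[3,5,2,2,3,3](0) P2=[4,2,5,0,6,6](1)
Move 2: P1 pit3 -> P1=[3,5,2,0,4,4](0) P2=[4,2,5,0,6,6](1)
Move 3: P1 pit4 -> P1=[3,5,2,0,0,5](1) P2=[5,3,5,0,6,6](1)
Move 4: P1 pit2 -> P1=[3,5,0,1,0,5](5) P2=[5,0,5,0,6,6](1)

Answer: 5 1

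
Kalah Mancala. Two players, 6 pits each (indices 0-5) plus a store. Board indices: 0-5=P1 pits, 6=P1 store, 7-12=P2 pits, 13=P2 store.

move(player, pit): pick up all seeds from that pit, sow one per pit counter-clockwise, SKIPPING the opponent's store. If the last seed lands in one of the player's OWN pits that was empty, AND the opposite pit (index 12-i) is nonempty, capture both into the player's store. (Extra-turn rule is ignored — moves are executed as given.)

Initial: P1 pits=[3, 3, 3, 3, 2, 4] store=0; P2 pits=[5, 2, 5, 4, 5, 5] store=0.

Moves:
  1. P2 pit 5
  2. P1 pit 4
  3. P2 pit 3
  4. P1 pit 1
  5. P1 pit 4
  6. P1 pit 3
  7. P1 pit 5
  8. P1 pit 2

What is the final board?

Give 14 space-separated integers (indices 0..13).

Move 1: P2 pit5 -> P1=[4,4,4,4,2,4](0) P2=[5,2,5,4,5,0](1)
Move 2: P1 pit4 -> P1=[4,4,4,4,0,5](1) P2=[5,2,5,4,5,0](1)
Move 3: P2 pit3 -> P1=[5,4,4,4,0,5](1) P2=[5,2,5,0,6,1](2)
Move 4: P1 pit1 -> P1=[5,0,5,5,1,6](1) P2=[5,2,5,0,6,1](2)
Move 5: P1 pit4 -> P1=[5,0,5,5,0,7](1) P2=[5,2,5,0,6,1](2)
Move 6: P1 pit3 -> P1=[5,0,5,0,1,8](2) P2=[6,3,5,0,6,1](2)
Move 7: P1 pit5 -> P1=[6,0,5,0,1,0](3) P2=[7,4,6,1,7,2](2)
Move 8: P1 pit2 -> P1=[6,0,0,1,2,1](4) P2=[8,4,6,1,7,2](2)

Answer: 6 0 0 1 2 1 4 8 4 6 1 7 2 2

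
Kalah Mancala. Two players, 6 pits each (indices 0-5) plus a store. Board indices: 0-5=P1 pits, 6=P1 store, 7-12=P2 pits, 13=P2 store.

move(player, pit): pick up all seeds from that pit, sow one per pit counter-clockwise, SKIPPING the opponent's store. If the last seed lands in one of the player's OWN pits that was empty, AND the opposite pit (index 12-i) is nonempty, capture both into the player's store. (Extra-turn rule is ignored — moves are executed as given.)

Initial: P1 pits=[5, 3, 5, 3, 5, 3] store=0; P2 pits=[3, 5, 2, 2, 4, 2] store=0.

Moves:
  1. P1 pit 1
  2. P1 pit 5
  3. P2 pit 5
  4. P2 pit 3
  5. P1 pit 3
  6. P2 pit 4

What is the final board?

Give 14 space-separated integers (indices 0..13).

Answer: 1 1 7 0 7 1 2 5 6 2 0 0 1 9

Derivation:
Move 1: P1 pit1 -> P1=[5,0,6,4,6,3](0) P2=[3,5,2,2,4,2](0)
Move 2: P1 pit5 -> P1=[5,0,6,4,6,0](1) P2=[4,6,2,2,4,2](0)
Move 3: P2 pit5 -> P1=[6,0,6,4,6,0](1) P2=[4,6,2,2,4,0](1)
Move 4: P2 pit3 -> P1=[0,0,6,4,6,0](1) P2=[4,6,2,0,5,0](8)
Move 5: P1 pit3 -> P1=[0,0,6,0,7,1](2) P2=[5,6,2,0,5,0](8)
Move 6: P2 pit4 -> P1=[1,1,7,0,7,1](2) P2=[5,6,2,0,0,1](9)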